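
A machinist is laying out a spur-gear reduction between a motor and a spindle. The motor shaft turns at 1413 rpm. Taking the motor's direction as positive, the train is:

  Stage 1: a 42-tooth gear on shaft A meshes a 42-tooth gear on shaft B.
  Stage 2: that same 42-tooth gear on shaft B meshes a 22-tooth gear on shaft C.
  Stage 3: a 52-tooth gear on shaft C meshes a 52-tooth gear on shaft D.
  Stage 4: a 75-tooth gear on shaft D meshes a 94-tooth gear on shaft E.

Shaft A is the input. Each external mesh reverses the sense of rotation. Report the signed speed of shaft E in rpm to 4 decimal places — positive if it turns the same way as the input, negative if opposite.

Stage 1 [42T→42T]: ω = 1413.0000×42/42 = 1413.0000 rpm, dir flips to −; running = −1413.0000
Stage 2 [42T→22T]: ω = 1413.0000×42/22 = 2697.5455 rpm, dir flips to +; running = +2697.5455
Stage 3 [52T→52T]: ω = 2697.5455×52/52 = 2697.5455 rpm, dir flips to −; running = −2697.5455
Stage 4 [75T→94T]: ω = 2697.5455×75/94 = 2152.2969 rpm, dir flips to +; running = +2152.2969

+2152.2969 rpm (same as input, |ω| = 2152.2969 rpm)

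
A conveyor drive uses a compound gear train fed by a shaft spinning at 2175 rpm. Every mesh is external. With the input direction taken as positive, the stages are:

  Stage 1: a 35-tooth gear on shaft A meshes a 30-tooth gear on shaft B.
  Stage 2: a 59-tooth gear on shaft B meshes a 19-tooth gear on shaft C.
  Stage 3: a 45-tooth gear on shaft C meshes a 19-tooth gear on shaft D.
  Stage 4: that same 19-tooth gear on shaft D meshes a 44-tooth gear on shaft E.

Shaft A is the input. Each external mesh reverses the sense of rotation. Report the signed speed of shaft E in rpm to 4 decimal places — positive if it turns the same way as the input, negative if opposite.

+8058.6872 rpm (same as input, |ω| = 8058.6872 rpm)

Stage 1 [35T→30T]: ω = 2175.0000×35/30 = 2537.5000 rpm, dir flips to −; running = −2537.5000
Stage 2 [59T→19T]: ω = 2537.5000×59/19 = 7879.6053 rpm, dir flips to +; running = +7879.6053
Stage 3 [45T→19T]: ω = 7879.6053×45/19 = 18662.2230 rpm, dir flips to −; running = −18662.2230
Stage 4 [19T→44T]: ω = 18662.2230×19/44 = 8058.6872 rpm, dir flips to +; running = +8058.6872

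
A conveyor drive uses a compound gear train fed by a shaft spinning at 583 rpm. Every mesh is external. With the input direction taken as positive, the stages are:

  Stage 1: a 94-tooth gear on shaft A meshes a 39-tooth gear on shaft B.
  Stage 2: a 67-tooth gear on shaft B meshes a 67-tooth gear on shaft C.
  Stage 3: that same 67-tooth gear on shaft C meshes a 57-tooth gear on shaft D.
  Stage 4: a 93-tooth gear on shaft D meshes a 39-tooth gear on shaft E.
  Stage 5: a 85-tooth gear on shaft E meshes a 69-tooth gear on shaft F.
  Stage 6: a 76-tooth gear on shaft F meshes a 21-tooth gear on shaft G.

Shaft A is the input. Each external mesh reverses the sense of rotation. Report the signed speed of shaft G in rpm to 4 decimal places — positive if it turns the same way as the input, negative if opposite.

Stage 1 [94T→39T]: ω = 583.0000×94/39 = 1405.1795 rpm, dir flips to −; running = −1405.1795
Stage 2 [67T→67T]: ω = 1405.1795×67/67 = 1405.1795 rpm, dir flips to +; running = +1405.1795
Stage 3 [67T→57T]: ω = 1405.1795×67/57 = 1651.7022 rpm, dir flips to −; running = −1651.7022
Stage 4 [93T→39T]: ω = 1651.7022×93/39 = 3938.6745 rpm, dir flips to +; running = +3938.6745
Stage 5 [85T→69T]: ω = 3938.6745×85/69 = 4851.9903 rpm, dir flips to −; running = −4851.9903
Stage 6 [76T→21T]: ω = 4851.9903×76/21 = 17559.5840 rpm, dir flips to +; running = +17559.5840

+17559.5840 rpm (same as input, |ω| = 17559.5840 rpm)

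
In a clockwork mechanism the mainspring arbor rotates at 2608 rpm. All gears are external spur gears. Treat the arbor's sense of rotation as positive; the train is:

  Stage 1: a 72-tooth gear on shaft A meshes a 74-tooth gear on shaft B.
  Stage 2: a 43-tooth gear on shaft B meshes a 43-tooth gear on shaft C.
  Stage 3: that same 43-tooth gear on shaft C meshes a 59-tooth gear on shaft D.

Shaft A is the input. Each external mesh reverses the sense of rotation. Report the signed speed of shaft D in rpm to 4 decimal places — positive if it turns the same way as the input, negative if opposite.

Stage 1 [72T→74T]: ω = 2608.0000×72/74 = 2537.5135 rpm, dir flips to −; running = −2537.5135
Stage 2 [43T→43T]: ω = 2537.5135×43/43 = 2537.5135 rpm, dir flips to +; running = +2537.5135
Stage 3 [43T→59T]: ω = 2537.5135×43/59 = 1849.3743 rpm, dir flips to −; running = −1849.3743

-1849.3743 rpm (opposite to input, |ω| = 1849.3743 rpm)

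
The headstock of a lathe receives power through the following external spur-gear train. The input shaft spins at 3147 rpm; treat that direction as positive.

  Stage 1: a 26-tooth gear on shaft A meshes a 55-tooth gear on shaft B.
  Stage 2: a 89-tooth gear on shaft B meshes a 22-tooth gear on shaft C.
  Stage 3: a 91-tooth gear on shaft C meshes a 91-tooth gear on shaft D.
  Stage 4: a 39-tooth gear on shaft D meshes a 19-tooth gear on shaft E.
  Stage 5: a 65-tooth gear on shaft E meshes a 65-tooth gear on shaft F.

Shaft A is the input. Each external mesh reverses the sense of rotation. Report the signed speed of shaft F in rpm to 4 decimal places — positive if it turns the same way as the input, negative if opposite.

-12353.3781 rpm (opposite to input, |ω| = 12353.3781 rpm)

Stage 1 [26T→55T]: ω = 3147.0000×26/55 = 1487.6727 rpm, dir flips to −; running = −1487.6727
Stage 2 [89T→22T]: ω = 1487.6727×89/22 = 6018.3124 rpm, dir flips to +; running = +6018.3124
Stage 3 [91T→91T]: ω = 6018.3124×91/91 = 6018.3124 rpm, dir flips to −; running = −6018.3124
Stage 4 [39T→19T]: ω = 6018.3124×39/19 = 12353.3781 rpm, dir flips to +; running = +12353.3781
Stage 5 [65T→65T]: ω = 12353.3781×65/65 = 12353.3781 rpm, dir flips to −; running = −12353.3781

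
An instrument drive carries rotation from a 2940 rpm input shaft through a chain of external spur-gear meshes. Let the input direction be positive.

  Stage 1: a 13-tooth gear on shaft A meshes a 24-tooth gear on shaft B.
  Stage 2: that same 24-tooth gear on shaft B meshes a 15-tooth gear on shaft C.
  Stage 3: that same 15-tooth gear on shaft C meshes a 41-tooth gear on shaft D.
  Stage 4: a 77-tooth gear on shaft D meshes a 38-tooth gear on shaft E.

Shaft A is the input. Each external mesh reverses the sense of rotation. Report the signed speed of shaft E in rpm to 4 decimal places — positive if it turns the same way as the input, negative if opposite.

Stage 1 [13T→24T]: ω = 2940.0000×13/24 = 1592.5000 rpm, dir flips to −; running = −1592.5000
Stage 2 [24T→15T]: ω = 1592.5000×24/15 = 2548.0000 rpm, dir flips to +; running = +2548.0000
Stage 3 [15T→41T]: ω = 2548.0000×15/41 = 932.1951 rpm, dir flips to −; running = −932.1951
Stage 4 [77T→38T]: ω = 932.1951×77/38 = 1888.9217 rpm, dir flips to +; running = +1888.9217

+1888.9217 rpm (same as input, |ω| = 1888.9217 rpm)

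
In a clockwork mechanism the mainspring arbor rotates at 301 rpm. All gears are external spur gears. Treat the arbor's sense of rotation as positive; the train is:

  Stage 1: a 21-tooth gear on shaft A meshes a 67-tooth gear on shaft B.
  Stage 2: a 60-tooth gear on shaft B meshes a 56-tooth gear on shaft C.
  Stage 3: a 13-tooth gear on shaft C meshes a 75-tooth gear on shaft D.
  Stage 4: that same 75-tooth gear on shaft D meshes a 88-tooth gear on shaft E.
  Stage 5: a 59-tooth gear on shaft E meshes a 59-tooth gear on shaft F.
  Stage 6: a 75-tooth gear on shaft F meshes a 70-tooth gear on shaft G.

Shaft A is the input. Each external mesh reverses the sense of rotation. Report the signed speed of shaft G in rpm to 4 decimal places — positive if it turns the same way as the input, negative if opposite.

Stage 1 [21T→67T]: ω = 301.0000×21/67 = 94.3433 rpm, dir flips to −; running = −94.3433
Stage 2 [60T→56T]: ω = 94.3433×60/56 = 101.0821 rpm, dir flips to +; running = +101.0821
Stage 3 [13T→75T]: ω = 101.0821×13/75 = 17.5209 rpm, dir flips to −; running = −17.5209
Stage 4 [75T→88T]: ω = 17.5209×75/88 = 14.9326 rpm, dir flips to +; running = +14.9326
Stage 5 [59T→59T]: ω = 14.9326×59/59 = 14.9326 rpm, dir flips to −; running = −14.9326
Stage 6 [75T→70T]: ω = 14.9326×75/70 = 15.9992 rpm, dir flips to +; running = +15.9992

+15.9992 rpm (same as input, |ω| = 15.9992 rpm)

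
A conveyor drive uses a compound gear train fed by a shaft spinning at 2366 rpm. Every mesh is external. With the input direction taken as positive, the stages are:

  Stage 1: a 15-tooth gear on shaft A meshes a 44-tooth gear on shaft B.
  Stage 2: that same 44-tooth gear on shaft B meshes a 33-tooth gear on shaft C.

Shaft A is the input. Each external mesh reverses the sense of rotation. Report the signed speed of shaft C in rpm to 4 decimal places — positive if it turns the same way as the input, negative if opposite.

Stage 1 [15T→44T]: ω = 2366.0000×15/44 = 806.5909 rpm, dir flips to −; running = −806.5909
Stage 2 [44T→33T]: ω = 806.5909×44/33 = 1075.4545 rpm, dir flips to +; running = +1075.4545

+1075.4545 rpm (same as input, |ω| = 1075.4545 rpm)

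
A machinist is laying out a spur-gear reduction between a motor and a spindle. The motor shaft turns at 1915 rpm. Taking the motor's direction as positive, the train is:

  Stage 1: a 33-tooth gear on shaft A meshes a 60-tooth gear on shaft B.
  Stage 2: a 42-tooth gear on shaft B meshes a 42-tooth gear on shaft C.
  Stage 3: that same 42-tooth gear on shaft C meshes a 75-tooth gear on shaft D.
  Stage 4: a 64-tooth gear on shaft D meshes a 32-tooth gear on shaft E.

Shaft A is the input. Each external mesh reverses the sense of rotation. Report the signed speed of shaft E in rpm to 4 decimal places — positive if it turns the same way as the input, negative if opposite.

Stage 1 [33T→60T]: ω = 1915.0000×33/60 = 1053.2500 rpm, dir flips to −; running = −1053.2500
Stage 2 [42T→42T]: ω = 1053.2500×42/42 = 1053.2500 rpm, dir flips to +; running = +1053.2500
Stage 3 [42T→75T]: ω = 1053.2500×42/75 = 589.8200 rpm, dir flips to −; running = −589.8200
Stage 4 [64T→32T]: ω = 589.8200×64/32 = 1179.6400 rpm, dir flips to +; running = +1179.6400

+1179.6400 rpm (same as input, |ω| = 1179.6400 rpm)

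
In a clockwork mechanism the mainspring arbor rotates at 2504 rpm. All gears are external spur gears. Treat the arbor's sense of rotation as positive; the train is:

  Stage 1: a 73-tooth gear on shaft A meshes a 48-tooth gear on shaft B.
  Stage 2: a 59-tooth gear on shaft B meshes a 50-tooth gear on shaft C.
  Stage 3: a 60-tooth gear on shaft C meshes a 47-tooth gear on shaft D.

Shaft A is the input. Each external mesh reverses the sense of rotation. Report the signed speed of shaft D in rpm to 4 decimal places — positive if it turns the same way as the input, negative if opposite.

Stage 1 [73T→48T]: ω = 2504.0000×73/48 = 3808.1667 rpm, dir flips to −; running = −3808.1667
Stage 2 [59T→50T]: ω = 3808.1667×59/50 = 4493.6367 rpm, dir flips to +; running = +4493.6367
Stage 3 [60T→47T]: ω = 4493.6367×60/47 = 5736.5574 rpm, dir flips to −; running = −5736.5574

-5736.5574 rpm (opposite to input, |ω| = 5736.5574 rpm)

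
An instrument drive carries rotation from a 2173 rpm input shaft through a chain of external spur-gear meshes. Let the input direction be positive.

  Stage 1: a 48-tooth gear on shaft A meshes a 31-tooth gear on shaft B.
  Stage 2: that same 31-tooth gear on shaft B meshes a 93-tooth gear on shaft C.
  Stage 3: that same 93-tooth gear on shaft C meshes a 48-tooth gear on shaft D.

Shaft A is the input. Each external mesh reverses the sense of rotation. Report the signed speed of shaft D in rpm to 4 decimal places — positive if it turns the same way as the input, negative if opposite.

Stage 1 [48T→31T]: ω = 2173.0000×48/31 = 3364.6452 rpm, dir flips to −; running = −3364.6452
Stage 2 [31T→93T]: ω = 3364.6452×31/93 = 1121.5484 rpm, dir flips to +; running = +1121.5484
Stage 3 [93T→48T]: ω = 1121.5484×93/48 = 2173.0000 rpm, dir flips to −; running = −2173.0000

-2173.0000 rpm (opposite to input, |ω| = 2173.0000 rpm)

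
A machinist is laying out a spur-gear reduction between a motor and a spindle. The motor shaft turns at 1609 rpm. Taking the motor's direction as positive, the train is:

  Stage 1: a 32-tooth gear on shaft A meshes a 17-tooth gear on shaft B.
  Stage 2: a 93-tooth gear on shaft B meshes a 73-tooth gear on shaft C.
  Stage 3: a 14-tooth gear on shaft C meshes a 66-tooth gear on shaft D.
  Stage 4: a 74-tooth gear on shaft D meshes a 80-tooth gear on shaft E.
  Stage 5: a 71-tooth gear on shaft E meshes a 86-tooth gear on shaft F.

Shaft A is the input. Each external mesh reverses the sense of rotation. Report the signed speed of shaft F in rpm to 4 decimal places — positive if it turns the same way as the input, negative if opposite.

Stage 1 [32T→17T]: ω = 1609.0000×32/17 = 3028.7059 rpm, dir flips to −; running = −3028.7059
Stage 2 [93T→73T]: ω = 3028.7059×93/73 = 3858.4883 rpm, dir flips to +; running = +3858.4883
Stage 3 [14T→66T]: ω = 3858.4883×14/66 = 818.4672 rpm, dir flips to −; running = −818.4672
Stage 4 [74T→80T]: ω = 818.4672×74/80 = 757.0822 rpm, dir flips to +; running = +757.0822
Stage 5 [71T→86T]: ω = 757.0822×71/86 = 625.0330 rpm, dir flips to −; running = −625.0330

-625.0330 rpm (opposite to input, |ω| = 625.0330 rpm)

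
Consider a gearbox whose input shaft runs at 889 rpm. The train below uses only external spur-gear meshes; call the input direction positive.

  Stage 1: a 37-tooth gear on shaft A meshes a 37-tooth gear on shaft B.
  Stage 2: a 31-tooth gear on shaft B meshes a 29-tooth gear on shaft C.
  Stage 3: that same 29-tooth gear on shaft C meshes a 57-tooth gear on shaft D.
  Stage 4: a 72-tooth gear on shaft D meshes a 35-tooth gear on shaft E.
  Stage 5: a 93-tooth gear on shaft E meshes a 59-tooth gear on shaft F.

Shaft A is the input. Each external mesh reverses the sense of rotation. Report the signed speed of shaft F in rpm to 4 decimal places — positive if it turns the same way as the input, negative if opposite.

Stage 1 [37T→37T]: ω = 889.0000×37/37 = 889.0000 rpm, dir flips to −; running = −889.0000
Stage 2 [31T→29T]: ω = 889.0000×31/29 = 950.3103 rpm, dir flips to +; running = +950.3103
Stage 3 [29T→57T]: ω = 950.3103×29/57 = 483.4912 rpm, dir flips to −; running = −483.4912
Stage 4 [72T→35T]: ω = 483.4912×72/35 = 994.6105 rpm, dir flips to +; running = +994.6105
Stage 5 [93T→59T]: ω = 994.6105×93/59 = 1567.7759 rpm, dir flips to −; running = −1567.7759

-1567.7759 rpm (opposite to input, |ω| = 1567.7759 rpm)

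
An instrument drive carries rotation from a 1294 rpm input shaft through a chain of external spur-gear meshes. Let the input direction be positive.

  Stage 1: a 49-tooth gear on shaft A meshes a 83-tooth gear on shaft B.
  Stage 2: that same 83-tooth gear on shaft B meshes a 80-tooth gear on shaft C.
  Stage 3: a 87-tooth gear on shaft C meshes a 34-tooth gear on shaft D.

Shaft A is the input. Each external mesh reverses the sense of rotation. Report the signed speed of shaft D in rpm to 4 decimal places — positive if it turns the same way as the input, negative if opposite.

-2028.0596 rpm (opposite to input, |ω| = 2028.0596 rpm)

Stage 1 [49T→83T]: ω = 1294.0000×49/83 = 763.9277 rpm, dir flips to −; running = −763.9277
Stage 2 [83T→80T]: ω = 763.9277×83/80 = 792.5750 rpm, dir flips to +; running = +792.5750
Stage 3 [87T→34T]: ω = 792.5750×87/34 = 2028.0596 rpm, dir flips to −; running = −2028.0596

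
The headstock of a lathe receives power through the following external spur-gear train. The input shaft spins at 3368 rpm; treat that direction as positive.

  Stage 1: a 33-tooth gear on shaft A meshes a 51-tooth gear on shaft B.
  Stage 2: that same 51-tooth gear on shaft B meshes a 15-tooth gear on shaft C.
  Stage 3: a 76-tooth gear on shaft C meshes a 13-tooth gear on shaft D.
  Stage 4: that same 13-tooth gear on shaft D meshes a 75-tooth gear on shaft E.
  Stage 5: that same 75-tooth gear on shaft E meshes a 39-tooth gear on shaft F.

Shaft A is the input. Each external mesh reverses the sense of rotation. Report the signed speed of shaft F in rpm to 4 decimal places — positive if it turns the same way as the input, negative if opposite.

Stage 1 [33T→51T]: ω = 3368.0000×33/51 = 2179.2941 rpm, dir flips to −; running = −2179.2941
Stage 2 [51T→15T]: ω = 2179.2941×51/15 = 7409.6000 rpm, dir flips to +; running = +7409.6000
Stage 3 [76T→13T]: ω = 7409.6000×76/13 = 43317.6615 rpm, dir flips to −; running = −43317.6615
Stage 4 [13T→75T]: ω = 43317.6615×13/75 = 7508.3947 rpm, dir flips to +; running = +7508.3947
Stage 5 [75T→39T]: ω = 7508.3947×75/39 = 14439.2205 rpm, dir flips to −; running = −14439.2205

-14439.2205 rpm (opposite to input, |ω| = 14439.2205 rpm)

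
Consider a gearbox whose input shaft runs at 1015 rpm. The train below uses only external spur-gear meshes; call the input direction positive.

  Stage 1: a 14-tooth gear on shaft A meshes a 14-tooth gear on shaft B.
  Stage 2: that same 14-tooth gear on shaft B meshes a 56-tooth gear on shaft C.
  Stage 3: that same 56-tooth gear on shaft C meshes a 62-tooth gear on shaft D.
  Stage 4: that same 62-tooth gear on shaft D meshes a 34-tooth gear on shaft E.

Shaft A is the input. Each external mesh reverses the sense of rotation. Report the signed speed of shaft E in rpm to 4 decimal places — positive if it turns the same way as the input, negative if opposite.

Stage 1 [14T→14T]: ω = 1015.0000×14/14 = 1015.0000 rpm, dir flips to −; running = −1015.0000
Stage 2 [14T→56T]: ω = 1015.0000×14/56 = 253.7500 rpm, dir flips to +; running = +253.7500
Stage 3 [56T→62T]: ω = 253.7500×56/62 = 229.1935 rpm, dir flips to −; running = −229.1935
Stage 4 [62T→34T]: ω = 229.1935×62/34 = 417.9412 rpm, dir flips to +; running = +417.9412

+417.9412 rpm (same as input, |ω| = 417.9412 rpm)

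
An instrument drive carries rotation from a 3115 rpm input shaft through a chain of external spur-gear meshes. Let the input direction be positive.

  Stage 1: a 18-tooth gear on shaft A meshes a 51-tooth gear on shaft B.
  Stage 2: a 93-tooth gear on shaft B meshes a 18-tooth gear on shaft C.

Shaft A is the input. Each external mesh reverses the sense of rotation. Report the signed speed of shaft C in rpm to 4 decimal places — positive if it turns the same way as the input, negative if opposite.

+5680.2941 rpm (same as input, |ω| = 5680.2941 rpm)

Stage 1 [18T→51T]: ω = 3115.0000×18/51 = 1099.4118 rpm, dir flips to −; running = −1099.4118
Stage 2 [93T→18T]: ω = 1099.4118×93/18 = 5680.2941 rpm, dir flips to +; running = +5680.2941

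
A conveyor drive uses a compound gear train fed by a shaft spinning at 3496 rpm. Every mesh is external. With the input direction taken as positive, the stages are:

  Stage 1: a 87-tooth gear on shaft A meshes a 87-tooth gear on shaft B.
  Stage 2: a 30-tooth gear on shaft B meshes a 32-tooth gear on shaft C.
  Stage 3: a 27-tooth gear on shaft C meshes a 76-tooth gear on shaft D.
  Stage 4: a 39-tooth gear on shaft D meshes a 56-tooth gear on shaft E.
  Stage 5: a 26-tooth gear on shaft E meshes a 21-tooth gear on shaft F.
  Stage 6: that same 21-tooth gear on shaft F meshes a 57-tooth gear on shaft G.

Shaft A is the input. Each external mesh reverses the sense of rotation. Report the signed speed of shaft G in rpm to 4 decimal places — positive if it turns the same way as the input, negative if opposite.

+369.8860 rpm (same as input, |ω| = 369.8860 rpm)

Stage 1 [87T→87T]: ω = 3496.0000×87/87 = 3496.0000 rpm, dir flips to −; running = −3496.0000
Stage 2 [30T→32T]: ω = 3496.0000×30/32 = 3277.5000 rpm, dir flips to +; running = +3277.5000
Stage 3 [27T→76T]: ω = 3277.5000×27/76 = 1164.3750 rpm, dir flips to −; running = −1164.3750
Stage 4 [39T→56T]: ω = 1164.3750×39/56 = 810.9040 rpm, dir flips to +; running = +810.9040
Stage 5 [26T→21T]: ω = 810.9040×26/21 = 1003.9764 rpm, dir flips to −; running = −1003.9764
Stage 6 [21T→57T]: ω = 1003.9764×21/57 = 369.8860 rpm, dir flips to +; running = +369.8860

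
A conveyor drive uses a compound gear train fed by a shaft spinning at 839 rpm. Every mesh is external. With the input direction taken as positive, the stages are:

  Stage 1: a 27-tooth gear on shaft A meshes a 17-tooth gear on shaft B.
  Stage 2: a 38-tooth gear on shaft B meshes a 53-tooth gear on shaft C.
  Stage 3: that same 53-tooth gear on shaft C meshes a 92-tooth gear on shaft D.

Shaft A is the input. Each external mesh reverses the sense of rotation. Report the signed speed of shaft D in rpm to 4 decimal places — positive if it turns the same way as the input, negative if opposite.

Stage 1 [27T→17T]: ω = 839.0000×27/17 = 1332.5294 rpm, dir flips to −; running = −1332.5294
Stage 2 [38T→53T]: ω = 1332.5294×38/53 = 955.3984 rpm, dir flips to +; running = +955.3984
Stage 3 [53T→92T]: ω = 955.3984×53/92 = 550.3926 rpm, dir flips to −; running = −550.3926

-550.3926 rpm (opposite to input, |ω| = 550.3926 rpm)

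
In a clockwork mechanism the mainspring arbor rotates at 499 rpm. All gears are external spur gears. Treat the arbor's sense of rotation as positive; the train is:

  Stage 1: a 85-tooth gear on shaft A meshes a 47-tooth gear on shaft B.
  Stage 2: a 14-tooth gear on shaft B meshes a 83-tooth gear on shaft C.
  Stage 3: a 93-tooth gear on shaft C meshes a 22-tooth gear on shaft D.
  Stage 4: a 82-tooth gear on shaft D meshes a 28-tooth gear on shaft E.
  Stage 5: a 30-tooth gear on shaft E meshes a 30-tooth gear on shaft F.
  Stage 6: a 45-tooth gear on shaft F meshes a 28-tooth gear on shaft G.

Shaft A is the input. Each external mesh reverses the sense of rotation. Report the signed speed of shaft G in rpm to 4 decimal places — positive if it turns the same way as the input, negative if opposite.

Stage 1 [85T→47T]: ω = 499.0000×85/47 = 902.4468 rpm, dir flips to −; running = −902.4468
Stage 2 [14T→83T]: ω = 902.4468×14/83 = 152.2199 rpm, dir flips to +; running = +152.2199
Stage 3 [93T→22T]: ω = 152.2199×93/22 = 643.4752 rpm, dir flips to −; running = −643.4752
Stage 4 [82T→28T]: ω = 643.4752×82/28 = 1884.4631 rpm, dir flips to +; running = +1884.4631
Stage 5 [30T→30T]: ω = 1884.4631×30/30 = 1884.4631 rpm, dir flips to −; running = −1884.4631
Stage 6 [45T→28T]: ω = 1884.4631×45/28 = 3028.6015 rpm, dir flips to +; running = +3028.6015

+3028.6015 rpm (same as input, |ω| = 3028.6015 rpm)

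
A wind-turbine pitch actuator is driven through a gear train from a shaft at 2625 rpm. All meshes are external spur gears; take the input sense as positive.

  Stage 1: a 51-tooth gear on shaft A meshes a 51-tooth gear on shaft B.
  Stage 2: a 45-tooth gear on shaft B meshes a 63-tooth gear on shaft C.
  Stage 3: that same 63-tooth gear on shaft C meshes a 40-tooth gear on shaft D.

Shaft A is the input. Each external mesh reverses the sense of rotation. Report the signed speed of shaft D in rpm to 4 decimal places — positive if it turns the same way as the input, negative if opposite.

-2953.1250 rpm (opposite to input, |ω| = 2953.1250 rpm)

Stage 1 [51T→51T]: ω = 2625.0000×51/51 = 2625.0000 rpm, dir flips to −; running = −2625.0000
Stage 2 [45T→63T]: ω = 2625.0000×45/63 = 1875.0000 rpm, dir flips to +; running = +1875.0000
Stage 3 [63T→40T]: ω = 1875.0000×63/40 = 2953.1250 rpm, dir flips to −; running = −2953.1250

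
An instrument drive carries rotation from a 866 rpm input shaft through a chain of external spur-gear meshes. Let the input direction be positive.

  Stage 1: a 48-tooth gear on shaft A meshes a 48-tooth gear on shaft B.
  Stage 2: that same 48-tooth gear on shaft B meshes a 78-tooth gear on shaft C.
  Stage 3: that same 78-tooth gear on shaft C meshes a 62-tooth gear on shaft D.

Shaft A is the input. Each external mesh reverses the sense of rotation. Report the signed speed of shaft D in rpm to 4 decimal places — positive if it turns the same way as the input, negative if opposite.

Stage 1 [48T→48T]: ω = 866.0000×48/48 = 866.0000 rpm, dir flips to −; running = −866.0000
Stage 2 [48T→78T]: ω = 866.0000×48/78 = 532.9231 rpm, dir flips to +; running = +532.9231
Stage 3 [78T→62T]: ω = 532.9231×78/62 = 670.4516 rpm, dir flips to −; running = −670.4516

-670.4516 rpm (opposite to input, |ω| = 670.4516 rpm)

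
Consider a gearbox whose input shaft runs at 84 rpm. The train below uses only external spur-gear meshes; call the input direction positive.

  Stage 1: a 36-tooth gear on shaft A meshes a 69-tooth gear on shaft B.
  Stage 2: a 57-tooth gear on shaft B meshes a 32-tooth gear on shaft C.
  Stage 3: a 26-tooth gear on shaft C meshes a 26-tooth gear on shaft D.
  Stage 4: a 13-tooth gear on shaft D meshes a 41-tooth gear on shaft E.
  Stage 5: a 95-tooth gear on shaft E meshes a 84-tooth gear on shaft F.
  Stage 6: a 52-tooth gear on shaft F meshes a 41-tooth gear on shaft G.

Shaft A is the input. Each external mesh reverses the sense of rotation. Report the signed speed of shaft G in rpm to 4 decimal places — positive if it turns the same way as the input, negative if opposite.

+35.5043 rpm (same as input, |ω| = 35.5043 rpm)

Stage 1 [36T→69T]: ω = 84.0000×36/69 = 43.8261 rpm, dir flips to −; running = −43.8261
Stage 2 [57T→32T]: ω = 43.8261×57/32 = 78.0652 rpm, dir flips to +; running = +78.0652
Stage 3 [26T→26T]: ω = 78.0652×26/26 = 78.0652 rpm, dir flips to −; running = −78.0652
Stage 4 [13T→41T]: ω = 78.0652×13/41 = 24.7524 rpm, dir flips to +; running = +24.7524
Stage 5 [95T→84T]: ω = 24.7524×95/84 = 27.9938 rpm, dir flips to −; running = −27.9938
Stage 6 [52T→41T]: ω = 27.9938×52/41 = 35.5043 rpm, dir flips to +; running = +35.5043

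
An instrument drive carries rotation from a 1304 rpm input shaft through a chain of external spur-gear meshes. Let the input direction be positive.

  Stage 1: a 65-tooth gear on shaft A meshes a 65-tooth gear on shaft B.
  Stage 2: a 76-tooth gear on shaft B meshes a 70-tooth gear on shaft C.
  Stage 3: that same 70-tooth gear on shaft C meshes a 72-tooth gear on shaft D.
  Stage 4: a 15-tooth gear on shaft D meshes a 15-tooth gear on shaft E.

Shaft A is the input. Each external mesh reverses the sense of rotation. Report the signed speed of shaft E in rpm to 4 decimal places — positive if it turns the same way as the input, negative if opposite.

+1376.4444 rpm (same as input, |ω| = 1376.4444 rpm)

Stage 1 [65T→65T]: ω = 1304.0000×65/65 = 1304.0000 rpm, dir flips to −; running = −1304.0000
Stage 2 [76T→70T]: ω = 1304.0000×76/70 = 1415.7714 rpm, dir flips to +; running = +1415.7714
Stage 3 [70T→72T]: ω = 1415.7714×70/72 = 1376.4444 rpm, dir flips to −; running = −1376.4444
Stage 4 [15T→15T]: ω = 1376.4444×15/15 = 1376.4444 rpm, dir flips to +; running = +1376.4444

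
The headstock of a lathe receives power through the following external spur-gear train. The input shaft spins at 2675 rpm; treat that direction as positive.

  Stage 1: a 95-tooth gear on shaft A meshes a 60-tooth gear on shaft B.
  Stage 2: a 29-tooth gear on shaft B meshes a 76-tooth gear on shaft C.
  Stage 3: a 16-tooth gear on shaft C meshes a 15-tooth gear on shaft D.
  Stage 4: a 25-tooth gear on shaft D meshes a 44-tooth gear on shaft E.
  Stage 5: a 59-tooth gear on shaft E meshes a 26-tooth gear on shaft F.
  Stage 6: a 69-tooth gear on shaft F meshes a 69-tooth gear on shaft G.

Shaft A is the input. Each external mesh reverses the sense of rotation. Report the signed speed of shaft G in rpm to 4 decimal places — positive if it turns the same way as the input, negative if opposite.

Stage 1 [95T→60T]: ω = 2675.0000×95/60 = 4235.4167 rpm, dir flips to −; running = −4235.4167
Stage 2 [29T→76T]: ω = 4235.4167×29/76 = 1616.1458 rpm, dir flips to +; running = +1616.1458
Stage 3 [16T→15T]: ω = 1616.1458×16/15 = 1723.8889 rpm, dir flips to −; running = −1723.8889
Stage 4 [25T→44T]: ω = 1723.8889×25/44 = 979.4823 rpm, dir flips to +; running = +979.4823
Stage 5 [59T→26T]: ω = 979.4823×59/26 = 2222.6714 rpm, dir flips to −; running = −2222.6714
Stage 6 [69T→69T]: ω = 2222.6714×69/69 = 2222.6714 rpm, dir flips to +; running = +2222.6714

+2222.6714 rpm (same as input, |ω| = 2222.6714 rpm)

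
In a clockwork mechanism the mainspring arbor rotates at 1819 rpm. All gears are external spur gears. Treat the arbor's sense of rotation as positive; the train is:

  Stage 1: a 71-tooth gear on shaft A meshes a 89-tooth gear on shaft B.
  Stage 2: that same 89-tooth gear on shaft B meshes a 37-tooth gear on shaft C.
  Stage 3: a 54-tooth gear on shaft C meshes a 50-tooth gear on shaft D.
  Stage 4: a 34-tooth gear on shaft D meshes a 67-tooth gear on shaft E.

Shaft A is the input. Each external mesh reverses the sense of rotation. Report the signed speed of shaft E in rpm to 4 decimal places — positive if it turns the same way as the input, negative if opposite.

Stage 1 [71T→89T]: ω = 1819.0000×71/89 = 1451.1124 rpm, dir flips to −; running = −1451.1124
Stage 2 [89T→37T]: ω = 1451.1124×89/37 = 3490.5135 rpm, dir flips to +; running = +3490.5135
Stage 3 [54T→50T]: ω = 3490.5135×54/50 = 3769.7546 rpm, dir flips to −; running = −3769.7546
Stage 4 [34T→67T]: ω = 3769.7546×34/67 = 1913.0098 rpm, dir flips to +; running = +1913.0098

+1913.0098 rpm (same as input, |ω| = 1913.0098 rpm)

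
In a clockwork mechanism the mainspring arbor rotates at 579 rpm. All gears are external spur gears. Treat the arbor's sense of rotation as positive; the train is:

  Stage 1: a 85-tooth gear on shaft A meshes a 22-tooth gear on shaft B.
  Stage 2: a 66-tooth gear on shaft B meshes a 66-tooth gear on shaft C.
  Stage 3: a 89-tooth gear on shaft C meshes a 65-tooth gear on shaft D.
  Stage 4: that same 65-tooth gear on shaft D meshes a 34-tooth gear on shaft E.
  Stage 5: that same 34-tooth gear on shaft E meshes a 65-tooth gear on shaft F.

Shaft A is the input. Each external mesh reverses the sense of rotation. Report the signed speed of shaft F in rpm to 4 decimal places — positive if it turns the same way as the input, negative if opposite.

-3063.0315 rpm (opposite to input, |ω| = 3063.0315 rpm)

Stage 1 [85T→22T]: ω = 579.0000×85/22 = 2237.0455 rpm, dir flips to −; running = −2237.0455
Stage 2 [66T→66T]: ω = 2237.0455×66/66 = 2237.0455 rpm, dir flips to +; running = +2237.0455
Stage 3 [89T→65T]: ω = 2237.0455×89/65 = 3063.0315 rpm, dir flips to −; running = −3063.0315
Stage 4 [65T→34T]: ω = 3063.0315×65/34 = 5855.7955 rpm, dir flips to +; running = +5855.7955
Stage 5 [34T→65T]: ω = 5855.7955×34/65 = 3063.0315 rpm, dir flips to −; running = −3063.0315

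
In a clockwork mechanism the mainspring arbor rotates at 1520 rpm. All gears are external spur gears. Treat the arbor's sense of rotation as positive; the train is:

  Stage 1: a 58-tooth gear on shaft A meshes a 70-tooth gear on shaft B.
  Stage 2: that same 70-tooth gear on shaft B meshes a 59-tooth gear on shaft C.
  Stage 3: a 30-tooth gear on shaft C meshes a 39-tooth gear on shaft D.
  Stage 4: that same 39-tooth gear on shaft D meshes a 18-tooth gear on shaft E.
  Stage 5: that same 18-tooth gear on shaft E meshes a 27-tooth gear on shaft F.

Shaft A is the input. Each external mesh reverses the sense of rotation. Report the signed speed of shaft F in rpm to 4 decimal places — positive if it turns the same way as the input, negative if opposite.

Stage 1 [58T→70T]: ω = 1520.0000×58/70 = 1259.4286 rpm, dir flips to −; running = −1259.4286
Stage 2 [70T→59T]: ω = 1259.4286×70/59 = 1494.2373 rpm, dir flips to +; running = +1494.2373
Stage 3 [30T→39T]: ω = 1494.2373×30/39 = 1149.4133 rpm, dir flips to −; running = −1149.4133
Stage 4 [39T→18T]: ω = 1149.4133×39/18 = 2490.3955 rpm, dir flips to +; running = +2490.3955
Stage 5 [18T→27T]: ω = 2490.3955×18/27 = 1660.2637 rpm, dir flips to −; running = −1660.2637

-1660.2637 rpm (opposite to input, |ω| = 1660.2637 rpm)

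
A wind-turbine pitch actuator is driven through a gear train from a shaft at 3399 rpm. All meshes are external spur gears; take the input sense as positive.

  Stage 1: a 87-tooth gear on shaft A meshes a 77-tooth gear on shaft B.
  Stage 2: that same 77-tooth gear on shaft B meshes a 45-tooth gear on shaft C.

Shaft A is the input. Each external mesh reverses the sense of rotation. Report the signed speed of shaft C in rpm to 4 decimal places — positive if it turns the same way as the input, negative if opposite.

Stage 1 [87T→77T]: ω = 3399.0000×87/77 = 3840.4286 rpm, dir flips to −; running = −3840.4286
Stage 2 [77T→45T]: ω = 3840.4286×77/45 = 6571.4000 rpm, dir flips to +; running = +6571.4000

+6571.4000 rpm (same as input, |ω| = 6571.4000 rpm)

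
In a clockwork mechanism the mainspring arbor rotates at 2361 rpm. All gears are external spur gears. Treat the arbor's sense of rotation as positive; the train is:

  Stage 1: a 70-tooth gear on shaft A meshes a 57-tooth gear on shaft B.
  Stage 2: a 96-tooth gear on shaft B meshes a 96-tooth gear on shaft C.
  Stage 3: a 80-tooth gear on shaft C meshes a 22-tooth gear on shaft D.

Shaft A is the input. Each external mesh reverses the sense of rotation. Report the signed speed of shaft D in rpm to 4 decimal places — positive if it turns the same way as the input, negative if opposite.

Stage 1 [70T→57T]: ω = 2361.0000×70/57 = 2899.4737 rpm, dir flips to −; running = −2899.4737
Stage 2 [96T→96T]: ω = 2899.4737×96/96 = 2899.4737 rpm, dir flips to +; running = +2899.4737
Stage 3 [80T→22T]: ω = 2899.4737×80/22 = 10543.5407 rpm, dir flips to −; running = −10543.5407

-10543.5407 rpm (opposite to input, |ω| = 10543.5407 rpm)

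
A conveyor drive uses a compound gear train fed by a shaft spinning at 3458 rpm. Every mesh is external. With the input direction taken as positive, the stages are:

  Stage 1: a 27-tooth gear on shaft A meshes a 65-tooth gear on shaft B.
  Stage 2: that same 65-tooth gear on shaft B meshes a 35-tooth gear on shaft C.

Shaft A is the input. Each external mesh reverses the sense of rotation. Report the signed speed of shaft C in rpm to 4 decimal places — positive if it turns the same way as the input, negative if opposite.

+2667.6000 rpm (same as input, |ω| = 2667.6000 rpm)

Stage 1 [27T→65T]: ω = 3458.0000×27/65 = 1436.4000 rpm, dir flips to −; running = −1436.4000
Stage 2 [65T→35T]: ω = 1436.4000×65/35 = 2667.6000 rpm, dir flips to +; running = +2667.6000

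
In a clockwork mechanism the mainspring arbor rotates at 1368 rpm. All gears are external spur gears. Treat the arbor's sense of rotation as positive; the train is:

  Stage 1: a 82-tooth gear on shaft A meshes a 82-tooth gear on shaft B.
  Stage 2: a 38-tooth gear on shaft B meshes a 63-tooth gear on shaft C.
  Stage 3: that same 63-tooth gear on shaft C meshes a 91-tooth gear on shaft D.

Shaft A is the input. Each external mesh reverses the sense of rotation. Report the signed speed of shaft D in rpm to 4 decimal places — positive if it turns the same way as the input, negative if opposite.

-571.2527 rpm (opposite to input, |ω| = 571.2527 rpm)

Stage 1 [82T→82T]: ω = 1368.0000×82/82 = 1368.0000 rpm, dir flips to −; running = −1368.0000
Stage 2 [38T→63T]: ω = 1368.0000×38/63 = 825.1429 rpm, dir flips to +; running = +825.1429
Stage 3 [63T→91T]: ω = 825.1429×63/91 = 571.2527 rpm, dir flips to −; running = −571.2527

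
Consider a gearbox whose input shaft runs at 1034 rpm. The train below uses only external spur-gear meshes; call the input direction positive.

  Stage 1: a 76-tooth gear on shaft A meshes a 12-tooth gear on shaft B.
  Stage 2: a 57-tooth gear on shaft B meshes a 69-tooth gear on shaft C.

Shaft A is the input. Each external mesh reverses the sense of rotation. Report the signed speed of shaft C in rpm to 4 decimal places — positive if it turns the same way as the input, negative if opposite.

+5409.7681 rpm (same as input, |ω| = 5409.7681 rpm)

Stage 1 [76T→12T]: ω = 1034.0000×76/12 = 6548.6667 rpm, dir flips to −; running = −6548.6667
Stage 2 [57T→69T]: ω = 6548.6667×57/69 = 5409.7681 rpm, dir flips to +; running = +5409.7681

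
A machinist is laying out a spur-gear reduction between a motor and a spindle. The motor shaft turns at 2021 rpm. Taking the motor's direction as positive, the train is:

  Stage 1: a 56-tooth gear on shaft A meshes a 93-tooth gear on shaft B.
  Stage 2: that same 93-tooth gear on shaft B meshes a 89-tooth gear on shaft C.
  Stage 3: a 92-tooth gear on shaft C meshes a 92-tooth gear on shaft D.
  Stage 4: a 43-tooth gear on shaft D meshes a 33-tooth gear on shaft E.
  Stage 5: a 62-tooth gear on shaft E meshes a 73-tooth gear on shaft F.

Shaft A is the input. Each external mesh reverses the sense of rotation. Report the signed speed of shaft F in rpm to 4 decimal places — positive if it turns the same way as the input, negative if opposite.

Stage 1 [56T→93T]: ω = 2021.0000×56/93 = 1216.9462 rpm, dir flips to −; running = −1216.9462
Stage 2 [93T→89T]: ω = 1216.9462×93/89 = 1271.6404 rpm, dir flips to +; running = +1271.6404
Stage 3 [92T→92T]: ω = 1271.6404×92/92 = 1271.6404 rpm, dir flips to −; running = −1271.6404
Stage 4 [43T→33T]: ω = 1271.6404×43/33 = 1656.9860 rpm, dir flips to +; running = +1656.9860
Stage 5 [62T→73T]: ω = 1656.9860×62/73 = 1407.3032 rpm, dir flips to −; running = −1407.3032

-1407.3032 rpm (opposite to input, |ω| = 1407.3032 rpm)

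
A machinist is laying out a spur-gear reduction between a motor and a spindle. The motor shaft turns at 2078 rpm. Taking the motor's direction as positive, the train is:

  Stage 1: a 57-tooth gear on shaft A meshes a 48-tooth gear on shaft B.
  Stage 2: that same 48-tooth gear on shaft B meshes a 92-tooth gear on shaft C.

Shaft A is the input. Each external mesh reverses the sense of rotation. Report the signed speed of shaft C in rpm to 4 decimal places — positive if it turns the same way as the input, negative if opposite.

+1287.4565 rpm (same as input, |ω| = 1287.4565 rpm)

Stage 1 [57T→48T]: ω = 2078.0000×57/48 = 2467.6250 rpm, dir flips to −; running = −2467.6250
Stage 2 [48T→92T]: ω = 2467.6250×48/92 = 1287.4565 rpm, dir flips to +; running = +1287.4565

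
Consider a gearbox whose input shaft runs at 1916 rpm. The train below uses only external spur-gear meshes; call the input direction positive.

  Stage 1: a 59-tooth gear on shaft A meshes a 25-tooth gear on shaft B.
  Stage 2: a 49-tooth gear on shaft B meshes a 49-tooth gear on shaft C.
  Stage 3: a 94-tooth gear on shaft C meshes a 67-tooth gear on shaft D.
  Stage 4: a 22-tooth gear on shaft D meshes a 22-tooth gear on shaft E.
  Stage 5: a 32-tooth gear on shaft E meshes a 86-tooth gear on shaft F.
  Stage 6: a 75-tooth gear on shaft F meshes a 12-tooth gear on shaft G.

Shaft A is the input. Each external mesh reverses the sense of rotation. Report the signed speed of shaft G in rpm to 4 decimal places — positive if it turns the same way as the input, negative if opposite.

Stage 1 [59T→25T]: ω = 1916.0000×59/25 = 4521.7600 rpm, dir flips to −; running = −4521.7600
Stage 2 [49T→49T]: ω = 4521.7600×49/49 = 4521.7600 rpm, dir flips to +; running = +4521.7600
Stage 3 [94T→67T]: ω = 4521.7600×94/67 = 6343.9618 rpm, dir flips to −; running = −6343.9618
Stage 4 [22T→22T]: ω = 6343.9618×22/22 = 6343.9618 rpm, dir flips to +; running = +6343.9618
Stage 5 [32T→86T]: ω = 6343.9618×32/86 = 2360.5439 rpm, dir flips to −; running = −2360.5439
Stage 6 [75T→12T]: ω = 2360.5439×75/12 = 14753.3995 rpm, dir flips to +; running = +14753.3995

+14753.3995 rpm (same as input, |ω| = 14753.3995 rpm)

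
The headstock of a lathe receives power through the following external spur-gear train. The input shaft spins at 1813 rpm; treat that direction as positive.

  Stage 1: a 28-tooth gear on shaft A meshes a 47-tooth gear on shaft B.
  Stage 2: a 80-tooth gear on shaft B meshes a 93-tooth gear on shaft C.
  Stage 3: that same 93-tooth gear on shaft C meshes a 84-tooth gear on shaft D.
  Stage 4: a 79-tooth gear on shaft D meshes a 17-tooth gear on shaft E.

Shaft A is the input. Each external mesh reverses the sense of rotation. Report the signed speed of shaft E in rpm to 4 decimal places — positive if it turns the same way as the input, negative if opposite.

Stage 1 [28T→47T]: ω = 1813.0000×28/47 = 1080.0851 rpm, dir flips to −; running = −1080.0851
Stage 2 [80T→93T]: ω = 1080.0851×80/93 = 929.1055 rpm, dir flips to +; running = +929.1055
Stage 3 [93T→84T]: ω = 929.1055×93/84 = 1028.6525 rpm, dir flips to −; running = −1028.6525
Stage 4 [79T→17T]: ω = 1028.6525×79/17 = 4780.2086 rpm, dir flips to +; running = +4780.2086

+4780.2086 rpm (same as input, |ω| = 4780.2086 rpm)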